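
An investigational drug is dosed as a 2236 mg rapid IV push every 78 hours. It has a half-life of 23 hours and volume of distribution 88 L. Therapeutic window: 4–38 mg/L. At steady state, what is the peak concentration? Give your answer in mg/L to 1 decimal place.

Over one 78-h interval, 78/23 ≈ 3.3913 half-lives elapse, leaving f ≈ 0.0953 of each dose.
Accumulation ratio R = 1/(1 − f) ≈ 1/0.9047 ≈ 1.1053.
Single-dose peak C₀ = D/Vd = 2236/88 ≈ 25.409 mg/L.
Steady-state peak Cmax,ss = C₀·R ≈ 25.409 × 1.1053 ≈ 28.085 mg/L.
Peak 28.1 mg/L vs MTC 38 mg/L: below toxic threshold.

28.1 mg/L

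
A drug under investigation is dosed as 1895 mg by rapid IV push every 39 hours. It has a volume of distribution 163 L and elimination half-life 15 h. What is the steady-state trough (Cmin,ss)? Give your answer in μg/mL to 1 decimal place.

k = ln2/t½ = ln2/15 ≈ 0.046210 h⁻¹; fraction remaining f = e^(−kτ) = e^(−0.046210×39) ≈ 0.1649.
Single-dose peak C₀ = D/Vd = 1895/163 ≈ 11.626 μg/mL.
Steady-state trough Cmin,ss = C₀·f/(1−f) ≈ 11.626 × 0.1649/0.8351 ≈ 2.296 μg/mL.

2.3 μg/mL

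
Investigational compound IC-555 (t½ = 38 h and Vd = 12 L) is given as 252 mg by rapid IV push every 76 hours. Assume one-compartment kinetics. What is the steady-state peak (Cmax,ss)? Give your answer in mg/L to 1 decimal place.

28.0 mg/L

τ = 76 h = 2 half-lives, so f = (1/2)^2 = 0.25.
At steady state, R = 1/(1 − 0.25) = 4/3.
Single-dose peak C₀ = D/Vd = 252/12 = 21 mg/L.
Steady-state peak Cmax,ss = C₀·R = 21 × 4/3 ≈ 28.000 mg/L.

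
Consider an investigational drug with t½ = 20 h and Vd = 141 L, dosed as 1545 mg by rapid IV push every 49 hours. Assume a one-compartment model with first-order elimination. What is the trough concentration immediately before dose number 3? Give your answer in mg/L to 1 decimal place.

f = (1/2)^(τ/t½) = (1/2)^(49/20) ≈ 0.1830.
C₀ = D/Vd = 1545/141 ≈ 10.957 mg/L.
Before the 3rd dose, 2 doses have been given. Superposition: Cmin = C₀·(f + f²).
≈ 10.957 × (0.1830 + 0.0335) ≈ 10.957 × 0.2165 ≈ 2.372 mg/L.

2.4 mg/L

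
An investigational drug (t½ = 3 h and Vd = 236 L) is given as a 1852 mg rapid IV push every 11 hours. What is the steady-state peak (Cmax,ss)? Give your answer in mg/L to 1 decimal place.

8.5 mg/L

Over one 11-h interval, 11/3 ≈ 3.6667 half-lives elapse, leaving f ≈ 0.0787 of each dose.
At steady state, accumulation factor R = 1/(1 − e^(−kτ)) ≈ 1.0854.
Single-dose peak C₀ = D/Vd = 1852/236 ≈ 7.847 mg/L.
Steady-state peak Cmax,ss = C₀·R ≈ 7.847 × 1.0854 ≈ 8.517 mg/L.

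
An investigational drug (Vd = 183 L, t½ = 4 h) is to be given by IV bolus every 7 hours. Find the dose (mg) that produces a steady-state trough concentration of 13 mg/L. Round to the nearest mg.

τ/t½ = 7/4 ≈ 1.75, so f = (1/2)^(7/4) ≈ 0.297302.
Cmin,ss = (D/Vd)·f/(1−f), so D = Cmin,ss·Vd·(1−f)/f.
D = 13 × 183 × (1−f)/f ≈ 13 × 183 × 2.36358 ≈ 5622.96 mg.

5623 mg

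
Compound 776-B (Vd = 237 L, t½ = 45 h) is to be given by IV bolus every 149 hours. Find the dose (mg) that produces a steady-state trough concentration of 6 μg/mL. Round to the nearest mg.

12692 mg

τ/t½ = 149/45 ≈ 3.3111, so f = (1/2)^(149/45) ≈ 0.100753.
Cmin,ss = (D/Vd)·f/(1−f), so D = Cmin,ss·Vd·(1−f)/f.
D = 6 × 237 × (1−f)/f ≈ 6 × 237 × 8.92526 ≈ 12691.72 mg.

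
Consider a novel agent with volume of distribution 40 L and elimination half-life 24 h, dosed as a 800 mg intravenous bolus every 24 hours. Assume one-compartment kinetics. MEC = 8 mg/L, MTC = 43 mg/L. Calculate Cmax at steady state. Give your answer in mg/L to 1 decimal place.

40.0 mg/L

τ = 24 h = 1 half-life, so f = (1/2)^1 = 0.5.
Accumulation ratio R = 1/(1 − f) = 1/0.5 = 2/1.
Single-dose peak C₀ = D/Vd = 800/40 = 20 mg/L.
Steady-state peak Cmax,ss = C₀·R = 20 × 2/1 ≈ 40.000 mg/L.
Peak 40.0 mg/L vs MTC 43 mg/L: below toxic threshold.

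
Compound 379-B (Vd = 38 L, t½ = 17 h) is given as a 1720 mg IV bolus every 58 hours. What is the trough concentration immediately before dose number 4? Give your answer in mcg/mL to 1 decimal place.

f = (1/2)^(τ/t½) = (1/2)^(58/17) ≈ 0.0940.
C₀ = D/Vd = 1720/38 ≈ 45.263 mcg/mL.
Before the 4th dose, 3 doses have been given. Superposition: Cmin = C₀·(f + f² + … + f^3).
≈ 45.263 × (0.0940 + 0.0088 + 0.0008) ≈ 45.263 × 0.1036 ≈ 4.689 mcg/mL.

4.7 mcg/mL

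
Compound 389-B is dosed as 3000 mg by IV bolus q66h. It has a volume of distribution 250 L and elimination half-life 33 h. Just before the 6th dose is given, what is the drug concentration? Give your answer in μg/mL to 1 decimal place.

4.0 μg/mL

f = (1/2)^(τ/t½) = (1/2)^(66/33) ≈ 0.2500.
C₀ = D/Vd = 3000/250 ≈ 12.000 μg/mL.
Before the 6th dose, 5 doses have been given. Superposition: Cmin = C₀·(f + f² + … + f^5).
≈ 12.000 × (0.2500 + 0.0625 + 0.0156 + 0.0039 + 0.0010) ≈ 12.000 × 0.3330 ≈ 3.996 μg/mL.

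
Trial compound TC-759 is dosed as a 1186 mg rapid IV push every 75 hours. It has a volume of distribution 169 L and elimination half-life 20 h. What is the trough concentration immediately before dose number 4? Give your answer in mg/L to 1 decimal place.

f = (1/2)^(τ/t½) = (1/2)^(75/20) ≈ 0.0743.
C₀ = D/Vd = 1186/169 ≈ 7.018 mg/L.
Before the 4th dose, 3 doses have been given. Superposition: Cmin = C₀·(f + f² + … + f^3).
≈ 7.018 × (0.0743 + 0.0055 + 0.0004) ≈ 7.018 × 0.0802 ≈ 0.563 mg/L.

0.6 mg/L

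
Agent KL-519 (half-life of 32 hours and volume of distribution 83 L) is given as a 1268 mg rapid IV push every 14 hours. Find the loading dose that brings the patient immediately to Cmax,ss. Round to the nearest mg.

4847 mg

f = (1/2)^(14/32) ≈ 0.738413; accumulation ratio R = 1/(1−f) ≈ 3.82282.
Loading dose to hit Cmax,ss on first dose: D_load = D_maint·R ≈ 1268 × 3.82282 ≈ 4847.34 mg.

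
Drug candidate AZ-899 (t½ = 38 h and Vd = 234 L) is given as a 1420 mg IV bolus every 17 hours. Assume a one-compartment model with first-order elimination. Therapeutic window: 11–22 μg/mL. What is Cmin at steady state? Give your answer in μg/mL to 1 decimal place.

16.7 μg/mL

k = ln2/t½ = ln2/38 ≈ 0.018241 h⁻¹; fraction remaining f = e^(−kτ) = e^(−0.018241×17) ≈ 0.7334.
Each bolus raises the concentration by D/Vd = 1420/234 ≈ 6.068 μg/mL.
Steady-state trough Cmin,ss = C₀·f/(1−f) ≈ 6.068 × 0.7334/0.2666 ≈ 16.693 μg/mL.
Trough 16.7 μg/mL vs MEC 11 μg/mL: adequate.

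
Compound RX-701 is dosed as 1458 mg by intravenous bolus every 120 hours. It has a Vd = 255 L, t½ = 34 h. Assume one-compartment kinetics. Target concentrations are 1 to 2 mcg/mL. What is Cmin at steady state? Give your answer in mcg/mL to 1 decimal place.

0.5 mcg/mL

τ/t½ = 120/34 ≈ 3.5294, so fraction remaining f = (1/2)^(120/34) ≈ 0.0866.
Single-dose peak C₀ = D/Vd = 1458/255 ≈ 5.718 mcg/mL.
Steady-state trough Cmin,ss = C₀·f/(1−f) ≈ 5.718 × 0.0866/0.9134 ≈ 0.542 mcg/mL.
Trough 0.5 mcg/mL vs MEC 1 mcg/mL: subtherapeutic.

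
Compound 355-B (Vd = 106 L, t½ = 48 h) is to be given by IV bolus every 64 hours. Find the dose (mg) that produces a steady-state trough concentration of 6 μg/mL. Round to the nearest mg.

967 mg

τ/t½ = 64/48 ≈ 1.3333, so f = (1/2)^(64/48) ≈ 0.396850.
Cmin,ss = (D/Vd)·f/(1−f), so D = Cmin,ss·Vd·(1−f)/f.
D = 6 × 106 × (1−f)/f ≈ 6 × 106 × 1.51984 ≈ 966.62 mg.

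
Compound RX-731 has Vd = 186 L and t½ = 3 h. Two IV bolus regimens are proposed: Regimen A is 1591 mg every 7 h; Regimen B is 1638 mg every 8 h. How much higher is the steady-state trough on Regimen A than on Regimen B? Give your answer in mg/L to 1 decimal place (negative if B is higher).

0.5 mg/L

Regimen A: f = (1/2)^(7/3) ≈ 0.1984; Cmin,ss = (1591/186)·f/(1−f) ≈ 2.117 mg/L.
Regimen B: f = (1/2)^(8/3) ≈ 0.1575; Cmin,ss = (1638/186)·f/(1−f) ≈ 1.646 mg/L.
Difference ≈ 2.117 − 1.646 ≈ 0.471 mg/L.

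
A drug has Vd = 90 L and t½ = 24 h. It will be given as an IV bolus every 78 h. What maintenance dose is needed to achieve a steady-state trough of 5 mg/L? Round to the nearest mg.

3831 mg

τ/t½ = 78/24 ≈ 3.25, so f = (1/2)^(78/24) ≈ 0.105112.
Cmin,ss = (D/Vd)·f/(1−f), so D = Cmin,ss·Vd·(1−f)/f.
D = 5 × 90 × (1−f)/f ≈ 5 × 90 × 8.51366 ≈ 3831.15 mg.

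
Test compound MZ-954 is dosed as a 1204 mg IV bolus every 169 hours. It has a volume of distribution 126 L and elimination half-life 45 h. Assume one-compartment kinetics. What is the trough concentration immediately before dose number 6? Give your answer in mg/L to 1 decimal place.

f = (1/2)^(τ/t½) = (1/2)^(169/45) ≈ 0.0740.
C₀ = D/Vd = 1204/126 ≈ 9.556 mg/L.
Before the 6th dose, 5 doses have been given. Superposition: Cmin = C₀·(f + f² + … + f^5).
≈ 9.556 × (0.0740 + 0.0055 + 0.0004 + 0.0000 + 0.0000) ≈ 9.556 × 0.0799 ≈ 0.764 mg/L.

0.8 mg/L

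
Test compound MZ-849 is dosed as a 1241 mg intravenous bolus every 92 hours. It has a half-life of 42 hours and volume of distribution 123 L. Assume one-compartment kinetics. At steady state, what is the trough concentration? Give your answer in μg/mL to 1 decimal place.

2.8 μg/mL

τ/t½ = 92/42 ≈ 2.1905, so fraction remaining f = (1/2)^(92/42) ≈ 0.2191.
Accumulation ratio R = 1/(1 − f) ≈ 1/0.7809 ≈ 1.2806.
Each bolus raises the concentration by D/Vd = 1241/123 ≈ 10.089 μg/mL.
Steady-state peak Cmax,ss = C₀·R ≈ 10.089 × 1.2806 ≈ 12.920 μg/mL.
Steady-state trough Cmin,ss = Cmax,ss·f ≈ 12.920 × 0.2191 ≈ 2.831 μg/mL.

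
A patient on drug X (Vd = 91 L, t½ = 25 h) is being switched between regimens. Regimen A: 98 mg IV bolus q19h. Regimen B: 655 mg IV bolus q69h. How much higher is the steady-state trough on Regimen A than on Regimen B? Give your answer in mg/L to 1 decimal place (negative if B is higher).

Regimen A: f = (1/2)^(19/25) ≈ 0.5905; Cmin,ss = (98/91)·f/(1−f) ≈ 1.553 mg/L.
Regimen B: f = (1/2)^(69/25) ≈ 0.1476; Cmin,ss = (655/91)·f/(1−f) ≈ 1.246 mg/L.
Difference ≈ 1.553 − 1.246 ≈ 0.307 mg/L.

0.3 mg/L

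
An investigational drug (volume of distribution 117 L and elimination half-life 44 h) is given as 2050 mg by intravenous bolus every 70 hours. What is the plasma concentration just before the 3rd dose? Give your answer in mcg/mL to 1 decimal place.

7.7 mcg/mL

f = (1/2)^(τ/t½) = (1/2)^(70/44) ≈ 0.3320.
C₀ = D/Vd = 2050/117 ≈ 17.521 mcg/mL.
Before the 3rd dose, 2 doses have been given. Superposition: Cmin = C₀·(f + f²).
≈ 17.521 × (0.3320 + 0.1102) ≈ 17.521 × 0.4422 ≈ 7.748 mcg/mL.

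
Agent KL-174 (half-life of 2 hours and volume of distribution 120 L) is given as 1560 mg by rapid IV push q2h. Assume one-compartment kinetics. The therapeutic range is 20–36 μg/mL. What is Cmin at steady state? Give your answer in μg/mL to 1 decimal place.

13.0 μg/mL

τ = 2 h = 1 half-life, so f = (1/2)^1 = 0.5.
Accumulation ratio R = 1/(1 − f) = 1/0.5 = 2/1.
Single-dose peak C₀ = D/Vd = 1560/120 = 13 μg/mL.
Steady-state peak Cmax,ss = C₀·R = 13 × 2/1 ≈ 26.000 μg/mL.
Steady-state trough Cmin,ss = Cmax,ss·f ≈ 26.000 × 0.5 ≈ 13.000 μg/mL.
Trough 13.0 μg/mL vs MEC 20 μg/mL: subtherapeutic.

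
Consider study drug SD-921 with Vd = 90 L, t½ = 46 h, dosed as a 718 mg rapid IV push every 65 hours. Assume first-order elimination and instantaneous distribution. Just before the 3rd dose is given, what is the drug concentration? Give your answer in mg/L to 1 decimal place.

4.1 mg/L

f = (1/2)^(τ/t½) = (1/2)^(65/46) ≈ 0.3755.
C₀ = D/Vd = 718/90 ≈ 7.978 mg/L.
Before the 3rd dose, 2 doses have been given. Superposition: Cmin = C₀·(f + f²).
≈ 7.978 × (0.3755 + 0.1410) ≈ 7.978 × 0.5165 ≈ 4.121 mg/L.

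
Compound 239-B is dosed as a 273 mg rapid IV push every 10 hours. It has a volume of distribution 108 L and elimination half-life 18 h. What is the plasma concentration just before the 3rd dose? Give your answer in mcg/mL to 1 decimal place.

2.9 mcg/mL

f = (1/2)^(τ/t½) = (1/2)^(10/18) ≈ 0.6804.
C₀ = D/Vd = 273/108 ≈ 2.528 mcg/mL.
Before the 3rd dose, 2 doses have been given. Superposition: Cmin = C₀·(f + f²).
≈ 2.528 × (0.6804 + 0.4629) ≈ 2.528 × 1.1433 ≈ 2.890 mcg/mL.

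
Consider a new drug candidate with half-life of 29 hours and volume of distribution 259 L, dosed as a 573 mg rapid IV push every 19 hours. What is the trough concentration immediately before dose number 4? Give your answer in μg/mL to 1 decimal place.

f = (1/2)^(τ/t½) = (1/2)^(19/29) ≈ 0.6350.
C₀ = D/Vd = 573/259 ≈ 2.212 μg/mL.
Before the 4th dose, 3 doses have been given. Superposition: Cmin = C₀·(f + f² + … + f^3).
≈ 2.212 × (0.6350 + 0.4032 + 0.2560) ≈ 2.212 × 1.2942 ≈ 2.863 μg/mL.

2.9 μg/mL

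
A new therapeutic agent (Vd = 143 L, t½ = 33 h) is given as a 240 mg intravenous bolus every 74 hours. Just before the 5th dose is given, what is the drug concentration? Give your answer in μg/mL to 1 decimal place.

f = (1/2)^(τ/t½) = (1/2)^(74/33) ≈ 0.2113.
C₀ = D/Vd = 240/143 ≈ 1.678 μg/mL.
Before the 5th dose, 4 doses have been given. Superposition: Cmin = C₀·(f + f² + … + f^4).
≈ 1.678 × (0.2113 + 0.0446 + 0.0094 + 0.0020) ≈ 1.678 × 0.2673 ≈ 0.449 μg/mL.

0.4 μg/mL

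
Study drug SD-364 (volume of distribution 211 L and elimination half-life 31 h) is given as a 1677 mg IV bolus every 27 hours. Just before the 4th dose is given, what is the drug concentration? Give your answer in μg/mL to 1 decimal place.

8.0 μg/mL

f = (1/2)^(τ/t½) = (1/2)^(27/31) ≈ 0.5468.
C₀ = D/Vd = 1677/211 ≈ 7.948 μg/mL.
Before the 4th dose, 3 doses have been given. Superposition: Cmin = C₀·(f + f² + … + f^3).
≈ 7.948 × (0.5468 + 0.2990 + 0.1635) ≈ 7.948 × 1.0093 ≈ 8.022 μg/mL.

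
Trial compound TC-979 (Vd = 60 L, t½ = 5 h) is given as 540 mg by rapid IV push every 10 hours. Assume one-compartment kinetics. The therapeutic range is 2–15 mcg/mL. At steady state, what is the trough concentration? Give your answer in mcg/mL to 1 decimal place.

The dosing interval is 2 half-lives, so f = 2^(−2) = 0.25.
At steady state, R = 1/(1 − 0.25) = 4/3.
Single-dose peak C₀ = D/Vd = 540/60 = 9 mcg/mL.
Steady-state peak Cmax,ss = C₀·R = 9 × 4/3 ≈ 12.000 mcg/mL.
Steady-state trough Cmin,ss = Cmax,ss·f ≈ 12.000 × 0.25 ≈ 3.000 mcg/mL.
Trough 3.0 mcg/mL vs MEC 2 mcg/mL: adequate.

3.0 mcg/mL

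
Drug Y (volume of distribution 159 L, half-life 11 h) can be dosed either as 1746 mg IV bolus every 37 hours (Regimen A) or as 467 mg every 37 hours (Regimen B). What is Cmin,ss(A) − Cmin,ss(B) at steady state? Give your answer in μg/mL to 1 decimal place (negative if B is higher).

Regimen A: f = (1/2)^(37/11) ≈ 0.0972; Cmin,ss = (1746/159)·f/(1−f) ≈ 1.182 μg/mL.
Regimen B: f = (1/2)^(37/11) ≈ 0.0972; Cmin,ss = (467/159)·f/(1−f) ≈ 0.316 μg/mL.
Difference ≈ 1.182 − 0.316 ≈ 0.866 μg/mL.

0.9 μg/mL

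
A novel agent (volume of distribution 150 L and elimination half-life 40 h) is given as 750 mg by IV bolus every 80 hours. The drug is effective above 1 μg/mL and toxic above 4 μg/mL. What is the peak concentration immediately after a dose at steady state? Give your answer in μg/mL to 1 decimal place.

6.7 μg/mL

The dosing interval is 2 half-lives, so f = 2^(−2) = 0.25.
Accumulation ratio R = 1/(1 − f) = 1/0.75 = 4/3.
Single-dose peak C₀ = D/Vd = 750/150 = 5 μg/mL.
Steady-state peak Cmax,ss = C₀·R = 5 × 4/3 ≈ 6.667 μg/mL.
Peak 6.7 μg/mL vs MTC 4 μg/mL: exceeds toxic threshold.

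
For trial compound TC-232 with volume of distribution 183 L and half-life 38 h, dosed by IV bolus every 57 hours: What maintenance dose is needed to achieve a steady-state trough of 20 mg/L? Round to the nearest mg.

6692 mg

τ/t½ = 57/38 ≈ 1.5, so f = (1/2)^(57/38) ≈ 0.353553.
Cmin,ss = (D/Vd)·f/(1−f), so D = Cmin,ss·Vd·(1−f)/f.
D = 20 × 183 × (1−f)/f ≈ 20 × 183 × 1.82843 ≈ 6692.05 mg.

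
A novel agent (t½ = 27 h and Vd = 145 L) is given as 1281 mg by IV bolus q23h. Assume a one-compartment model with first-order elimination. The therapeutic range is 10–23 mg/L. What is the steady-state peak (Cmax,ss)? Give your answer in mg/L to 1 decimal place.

19.8 mg/L

Over one 23-h interval, 23/27 ≈ 0.85185 half-lives elapse, leaving f ≈ 0.5541 of each dose.
Accumulation ratio R = 1/(1 − f) ≈ 1/0.4459 ≈ 2.2427.
Each bolus raises the concentration by D/Vd = 1281/145 ≈ 8.834 mg/L.
Steady-state peak Cmax,ss = C₀·R ≈ 8.834 × 2.2427 ≈ 19.812 mg/L.
Peak 19.8 mg/L vs MTC 23 mg/L: below toxic threshold.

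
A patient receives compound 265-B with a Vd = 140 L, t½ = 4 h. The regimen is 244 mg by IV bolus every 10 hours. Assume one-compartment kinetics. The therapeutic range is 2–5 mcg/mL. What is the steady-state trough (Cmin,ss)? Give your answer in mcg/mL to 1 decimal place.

0.4 mcg/mL

τ/t½ = 10/4 ≈ 2.5, so fraction remaining f = (1/2)^(10/4) ≈ 0.1768.
At steady state, accumulation factor R = 1/(1 − e^(−kτ)) ≈ 1.2148.
Each bolus raises the concentration by D/Vd = 244/140 ≈ 1.743 mcg/mL.
Cmax,ss = C₀/(1 − f) ≈ 1.743/0.8232 ≈ 2.117 mcg/mL.
Steady-state trough Cmin,ss = Cmax,ss·f ≈ 2.117 × 0.1768 ≈ 0.374 mcg/mL.
Trough 0.4 mcg/mL vs MEC 2 mcg/mL: subtherapeutic.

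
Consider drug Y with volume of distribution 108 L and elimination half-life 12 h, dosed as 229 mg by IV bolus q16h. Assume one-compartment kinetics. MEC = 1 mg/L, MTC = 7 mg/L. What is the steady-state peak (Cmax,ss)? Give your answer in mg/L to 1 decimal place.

3.5 mg/L

k = ln2/t½ = ln2/12 ≈ 0.057762 h⁻¹; fraction remaining f = e^(−kτ) = e^(−0.057762×16) ≈ 0.3969.
Accumulation ratio R = 1/(1 − f) ≈ 1/0.6031 ≈ 1.6581.
Each bolus raises the concentration by D/Vd = 229/108 ≈ 2.120 mg/L.
Cmax,ss = C₀/(1 − f) ≈ 2.120/0.6031 ≈ 3.515 mg/L.
Peak 3.5 mg/L vs MTC 7 mg/L: below toxic threshold.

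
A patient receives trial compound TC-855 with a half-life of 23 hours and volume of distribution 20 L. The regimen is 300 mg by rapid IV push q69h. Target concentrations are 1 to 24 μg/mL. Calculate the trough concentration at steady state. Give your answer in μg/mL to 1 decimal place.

The dosing interval is 3 half-lives, so f = 2^(−3) = 0.125.
At steady state, R = 1/(1 − 0.125) = 8/7.
Single-dose peak C₀ = D/Vd = 300/20 = 15 μg/mL.
Steady-state peak Cmax,ss = C₀·R = 15 × 8/7 ≈ 17.143 μg/mL.
Steady-state trough Cmin,ss = Cmax,ss·f ≈ 17.143 × 0.125 ≈ 2.143 μg/mL.
Trough 2.1 μg/mL vs MEC 1 μg/mL: adequate.

2.1 μg/mL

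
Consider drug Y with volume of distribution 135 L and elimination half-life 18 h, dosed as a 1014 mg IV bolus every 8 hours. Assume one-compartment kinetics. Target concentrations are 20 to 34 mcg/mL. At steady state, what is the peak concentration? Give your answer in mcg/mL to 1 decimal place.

Over one 8-h interval, 8/18 ≈ 0.44444 half-lives elapse, leaving f ≈ 0.7349 of each dose.
Accumulation ratio R = 1/(1 − f) ≈ 1/0.2651 ≈ 3.7722.
Single-dose peak C₀ = D/Vd = 1014/135 ≈ 7.511 mcg/mL.
Steady-state peak Cmax,ss = C₀·R ≈ 7.511 × 3.7722 ≈ 28.333 mcg/mL.
Peak 28.3 mcg/mL vs MTC 34 mcg/mL: below toxic threshold.

28.3 mcg/mL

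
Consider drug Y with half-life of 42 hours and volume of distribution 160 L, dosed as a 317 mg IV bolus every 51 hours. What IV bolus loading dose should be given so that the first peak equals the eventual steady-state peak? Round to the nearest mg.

f = (1/2)^(51/42) ≈ 0.430986; accumulation ratio R = 1/(1−f) ≈ 1.75743.
Loading dose to hit Cmax,ss on first dose: D_load = D_maint·R ≈ 317 × 1.75743 ≈ 557.11 mg.

557 mg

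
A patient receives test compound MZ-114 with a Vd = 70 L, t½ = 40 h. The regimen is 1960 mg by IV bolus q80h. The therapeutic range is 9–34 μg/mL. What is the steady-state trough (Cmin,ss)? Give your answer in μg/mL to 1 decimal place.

9.3 μg/mL

τ = 80 h = 2 half-lives, so f = (1/2)^2 = 0.25.
At steady state, R = 1/(1 − 0.25) = 4/3.
Single-dose peak C₀ = D/Vd = 1960/70 = 28 μg/mL.
Steady-state peak Cmax,ss = C₀·R = 28 × 4/3 ≈ 37.333 μg/mL.
Steady-state trough Cmin,ss = Cmax,ss·f ≈ 37.333 × 0.25 ≈ 9.333 μg/mL.
Trough 9.3 μg/mL vs MEC 9 μg/mL: adequate.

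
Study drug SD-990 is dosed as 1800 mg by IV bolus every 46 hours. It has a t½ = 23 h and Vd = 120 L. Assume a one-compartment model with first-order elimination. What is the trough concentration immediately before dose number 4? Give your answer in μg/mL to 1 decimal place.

4.9 μg/mL

f = (1/2)^(τ/t½) = (1/2)^(46/23) ≈ 0.2500.
C₀ = D/Vd = 1800/120 ≈ 15.000 μg/mL.
Before the 4th dose, 3 doses have been given. Superposition: Cmin = C₀·(f + f² + … + f^3).
≈ 15.000 × (0.2500 + 0.0625 + 0.0156) ≈ 15.000 × 0.3281 ≈ 4.921 μg/mL.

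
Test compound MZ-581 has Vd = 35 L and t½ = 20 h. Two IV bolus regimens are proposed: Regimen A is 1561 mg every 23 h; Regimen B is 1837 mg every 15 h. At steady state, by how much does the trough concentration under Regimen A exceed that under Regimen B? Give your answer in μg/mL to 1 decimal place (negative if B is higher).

Regimen A: f = (1/2)^(23/20) ≈ 0.4506; Cmin,ss = (1561/35)·f/(1−f) ≈ 36.579 μg/mL.
Regimen B: f = (1/2)^(15/20) ≈ 0.5946; Cmin,ss = (1837/35)·f/(1−f) ≈ 76.981 μg/mL.
Difference ≈ 36.579 − 76.981 ≈ -40.402 μg/mL.

-40.4 μg/mL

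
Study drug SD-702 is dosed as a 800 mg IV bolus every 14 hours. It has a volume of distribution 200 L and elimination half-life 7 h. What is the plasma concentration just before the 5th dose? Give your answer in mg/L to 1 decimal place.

1.3 mg/L

f = (1/2)^(τ/t½) = (1/2)^(14/7) ≈ 0.2500.
C₀ = D/Vd = 800/200 ≈ 4.000 mg/L.
Before the 5th dose, 4 doses have been given. Superposition: Cmin = C₀·(f + f² + … + f^4).
≈ 4.000 × (0.2500 + 0.0625 + 0.0156 + 0.0039) ≈ 4.000 × 0.3320 ≈ 1.328 mg/L.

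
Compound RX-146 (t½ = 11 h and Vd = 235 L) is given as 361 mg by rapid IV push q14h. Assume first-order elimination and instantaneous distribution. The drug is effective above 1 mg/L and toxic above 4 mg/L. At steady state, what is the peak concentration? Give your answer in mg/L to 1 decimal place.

Over one 14-h interval, 14/11 ≈ 1.2727 half-lives elapse, leaving f ≈ 0.4139 of each dose.
At steady state, accumulation factor R = 1/(1 − e^(−kτ)) ≈ 1.7062.
Each bolus raises the concentration by D/Vd = 361/235 ≈ 1.536 mg/L.
Cmax,ss = C₀/(1 − f) ≈ 1.536/0.5861 ≈ 2.621 mg/L.
Peak 2.6 mg/L vs MTC 4 mg/L: below toxic threshold.

2.6 mg/L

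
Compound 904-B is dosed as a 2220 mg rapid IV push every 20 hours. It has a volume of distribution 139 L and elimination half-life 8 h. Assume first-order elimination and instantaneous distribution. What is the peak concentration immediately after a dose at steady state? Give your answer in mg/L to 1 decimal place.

19.4 mg/L

Over one 20-h interval, 20/8 ≈ 2.5 half-lives elapse, leaving f ≈ 0.1768 of each dose.
Accumulation ratio R = 1/(1 − f) ≈ 1/0.8232 ≈ 1.2148.
Each bolus raises the concentration by D/Vd = 2220/139 ≈ 15.971 mg/L.
Cmax,ss = C₀/(1 − f) ≈ 15.971/0.8232 ≈ 19.401 mg/L.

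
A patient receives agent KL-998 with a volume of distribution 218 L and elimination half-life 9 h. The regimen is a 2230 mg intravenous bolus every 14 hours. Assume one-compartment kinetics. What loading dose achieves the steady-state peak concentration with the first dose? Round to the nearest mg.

f = (1/2)^(14/9) ≈ 0.340198; accumulation ratio R = 1/(1−f) ≈ 1.51561.
Loading dose to hit Cmax,ss on first dose: D_load = D_maint·R ≈ 2230 × 1.51561 ≈ 3379.81 mg.

3380 mg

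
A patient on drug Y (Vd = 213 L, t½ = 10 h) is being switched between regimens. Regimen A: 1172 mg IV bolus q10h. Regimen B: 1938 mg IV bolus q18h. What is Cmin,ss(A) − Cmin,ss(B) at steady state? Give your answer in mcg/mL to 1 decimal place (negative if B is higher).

Regimen A: f = (1/2)^(10/10) ≈ 0.5000; Cmin,ss = (1172/213)·f/(1−f) ≈ 5.502 mcg/mL.
Regimen B: f = (1/2)^(18/10) ≈ 0.2872; Cmin,ss = (1938/213)·f/(1−f) ≈ 3.666 mcg/mL.
Difference ≈ 5.502 − 3.666 ≈ 1.836 mcg/mL.

1.8 mcg/mL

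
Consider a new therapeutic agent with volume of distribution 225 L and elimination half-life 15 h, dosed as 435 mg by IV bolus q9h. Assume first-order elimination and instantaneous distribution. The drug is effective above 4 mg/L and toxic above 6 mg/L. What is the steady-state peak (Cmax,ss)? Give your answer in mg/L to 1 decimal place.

5.7 mg/L

Over one 9-h interval, 9/15 ≈ 0.6 half-lives elapse, leaving f ≈ 0.6598 of each dose.
At steady state, accumulation factor R = 1/(1 − e^(−kτ)) ≈ 2.9394.
Single-dose peak C₀ = D/Vd = 435/225 ≈ 1.933 mg/L.
Steady-state peak Cmax,ss = C₀·R ≈ 1.933 × 2.9394 ≈ 5.682 mg/L.
Peak 5.7 mg/L vs MTC 6 mg/L: below toxic threshold.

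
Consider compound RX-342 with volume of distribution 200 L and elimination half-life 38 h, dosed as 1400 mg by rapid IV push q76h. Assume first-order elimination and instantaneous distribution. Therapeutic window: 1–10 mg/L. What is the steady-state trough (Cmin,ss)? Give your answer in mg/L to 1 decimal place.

2.3 mg/L

The dosing interval is 2 half-lives, so f = 2^(−2) = 0.25.
At steady state, R = 1/(1 − 0.25) = 4/3.
Single-dose peak C₀ = D/Vd = 1400/200 = 7 mg/L.
Steady-state peak Cmax,ss = C₀·R = 7 × 4/3 ≈ 9.333 mg/L.
Steady-state trough Cmin,ss = Cmax,ss·f ≈ 9.333 × 0.25 ≈ 2.333 mg/L.
Trough 2.3 mg/L vs MEC 1 mg/L: adequate.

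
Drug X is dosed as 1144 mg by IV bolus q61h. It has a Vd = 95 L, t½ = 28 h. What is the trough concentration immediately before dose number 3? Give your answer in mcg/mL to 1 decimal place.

3.2 mcg/mL

f = (1/2)^(τ/t½) = (1/2)^(61/28) ≈ 0.2209.
C₀ = D/Vd = 1144/95 ≈ 12.042 mcg/mL.
Before the 3rd dose, 2 doses have been given. Superposition: Cmin = C₀·(f + f²).
≈ 12.042 × (0.2209 + 0.0488) ≈ 12.042 × 0.2697 ≈ 3.248 mcg/mL.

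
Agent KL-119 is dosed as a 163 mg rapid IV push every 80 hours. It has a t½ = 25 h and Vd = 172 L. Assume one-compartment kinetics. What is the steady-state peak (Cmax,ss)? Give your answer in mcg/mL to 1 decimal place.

τ/t½ = 80/25 ≈ 3.2, so fraction remaining f = (1/2)^(80/25) ≈ 0.1088.
At steady state, accumulation factor R = 1/(1 − e^(−kτ)) ≈ 1.1221.
Each bolus raises the concentration by D/Vd = 163/172 ≈ 0.948 mcg/mL.
Cmax,ss = C₀/(1 − f) ≈ 0.948/0.8912 ≈ 1.064 mcg/mL.

1.1 mcg/mL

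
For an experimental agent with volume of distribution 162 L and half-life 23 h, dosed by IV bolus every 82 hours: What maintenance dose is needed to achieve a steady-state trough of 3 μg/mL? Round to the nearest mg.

τ/t½ = 82/23 ≈ 3.5652, so f = (1/2)^(82/23) ≈ 0.084482.
Cmin,ss = (D/Vd)·f/(1−f), so D = Cmin,ss·Vd·(1−f)/f.
D = 3 × 162 × (1−f)/f ≈ 3 × 162 × 10.83684 ≈ 5266.70 mg.

5267 mg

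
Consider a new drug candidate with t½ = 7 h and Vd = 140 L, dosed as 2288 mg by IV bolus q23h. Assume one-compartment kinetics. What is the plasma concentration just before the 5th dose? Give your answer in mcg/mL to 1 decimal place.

f = (1/2)^(τ/t½) = (1/2)^(23/7) ≈ 0.1025.
C₀ = D/Vd = 2288/140 ≈ 16.343 mcg/mL.
Before the 5th dose, 4 doses have been given. Superposition: Cmin = C₀·(f + f² + … + f^4).
≈ 16.343 × (0.1025 + 0.0105 + 0.0011 + 0.0001) ≈ 16.343 × 0.1142 ≈ 1.866 mcg/mL.

1.9 mcg/mL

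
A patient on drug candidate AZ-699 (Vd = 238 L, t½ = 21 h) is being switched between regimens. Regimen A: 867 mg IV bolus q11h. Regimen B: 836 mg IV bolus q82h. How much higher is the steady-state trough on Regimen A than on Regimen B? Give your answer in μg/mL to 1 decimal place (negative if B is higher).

8.1 μg/mL

Regimen A: f = (1/2)^(11/21) ≈ 0.6955; Cmin,ss = (867/238)·f/(1−f) ≈ 8.321 μg/mL.
Regimen B: f = (1/2)^(82/21) ≈ 0.0668; Cmin,ss = (836/238)·f/(1−f) ≈ 0.251 μg/mL.
Difference ≈ 8.321 − 0.251 ≈ 8.070 μg/mL.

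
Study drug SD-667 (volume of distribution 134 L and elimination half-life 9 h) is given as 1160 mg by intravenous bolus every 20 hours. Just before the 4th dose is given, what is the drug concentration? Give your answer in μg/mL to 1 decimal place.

f = (1/2)^(τ/t½) = (1/2)^(20/9) ≈ 0.2143.
C₀ = D/Vd = 1160/134 ≈ 8.657 μg/mL.
Before the 4th dose, 3 doses have been given. Superposition: Cmin = C₀·(f + f² + … + f^3).
≈ 8.657 × (0.2143 + 0.0459 + 0.0098) ≈ 8.657 × 0.2700 ≈ 2.337 μg/mL.

2.3 μg/mL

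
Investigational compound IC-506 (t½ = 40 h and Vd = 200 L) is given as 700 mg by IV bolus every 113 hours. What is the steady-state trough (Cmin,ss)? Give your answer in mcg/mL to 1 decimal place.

Over one 113-h interval, 113/40 ≈ 2.825 half-lives elapse, leaving f ≈ 0.1411 of each dose.
Accumulation ratio R = 1/(1 − f) ≈ 1/0.8589 ≈ 1.1643.
Each bolus raises the concentration by D/Vd = 700/200 ≈ 3.500 mcg/mL.
Steady-state peak Cmax,ss = C₀·R ≈ 3.500 × 1.1643 ≈ 4.075 mcg/mL.
Steady-state trough Cmin,ss = Cmax,ss·f ≈ 4.075 × 0.1411 ≈ 0.575 mcg/mL.

0.6 mcg/mL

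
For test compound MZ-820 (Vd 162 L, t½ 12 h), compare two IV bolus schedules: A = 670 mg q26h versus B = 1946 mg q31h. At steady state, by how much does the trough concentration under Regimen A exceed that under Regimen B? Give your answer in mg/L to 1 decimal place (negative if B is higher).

-1.2 mg/L

Regimen A: f = (1/2)^(26/12) ≈ 0.2227; Cmin,ss = (670/162)·f/(1−f) ≈ 1.185 mg/L.
Regimen B: f = (1/2)^(31/12) ≈ 0.1669; Cmin,ss = (1946/162)·f/(1−f) ≈ 2.407 mg/L.
Difference ≈ 1.185 − 2.407 ≈ -1.222 mg/L.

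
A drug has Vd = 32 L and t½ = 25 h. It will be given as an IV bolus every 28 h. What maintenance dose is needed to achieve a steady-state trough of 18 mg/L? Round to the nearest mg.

τ/t½ = 28/25 ≈ 1.12, so f = (1/2)^(28/25) ≈ 0.460094.
Cmin,ss = (D/Vd)·f/(1−f), so D = Cmin,ss·Vd·(1−f)/f.
D = 18 × 32 × (1−f)/f ≈ 18 × 32 × 1.17347 ≈ 675.92 mg.

676 mg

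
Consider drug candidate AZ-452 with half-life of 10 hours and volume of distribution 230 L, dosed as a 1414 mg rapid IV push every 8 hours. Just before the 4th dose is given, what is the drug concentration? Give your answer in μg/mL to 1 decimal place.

6.7 μg/mL

f = (1/2)^(τ/t½) = (1/2)^(8/10) ≈ 0.5743.
C₀ = D/Vd = 1414/230 ≈ 6.148 μg/mL.
Before the 4th dose, 3 doses have been given. Superposition: Cmin = C₀·(f + f² + … + f^3).
≈ 6.148 × (0.5743 + 0.3298 + 0.1894) ≈ 6.148 × 1.0935 ≈ 6.723 μg/mL.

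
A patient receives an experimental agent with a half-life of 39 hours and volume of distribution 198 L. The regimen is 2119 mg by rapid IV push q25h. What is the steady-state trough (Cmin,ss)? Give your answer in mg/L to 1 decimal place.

19.1 mg/L

k = ln2/t½ = ln2/39 ≈ 0.017773 h⁻¹; fraction remaining f = e^(−kτ) = e^(−0.017773×25) ≈ 0.6413.
At steady state, accumulation factor R = 1/(1 − e^(−kτ)) ≈ 2.7878.
Single-dose peak C₀ = D/Vd = 2119/198 ≈ 10.702 mg/L.
Steady-state peak Cmax,ss = C₀·R ≈ 10.702 × 2.7878 ≈ 29.835 mg/L.
One interval later, Cmin,ss = Cmax,ss·e^(−kτ) ≈ 29.835 × 0.6413 ≈ 19.133 mg/L.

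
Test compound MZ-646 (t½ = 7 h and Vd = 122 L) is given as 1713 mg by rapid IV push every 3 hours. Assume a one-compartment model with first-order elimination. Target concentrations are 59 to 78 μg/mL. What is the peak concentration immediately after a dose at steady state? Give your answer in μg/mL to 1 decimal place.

54.6 μg/mL

τ/t½ = 3/7 ≈ 0.42857, so fraction remaining f = (1/2)^(3/7) ≈ 0.7430.
Accumulation ratio R = 1/(1 − f) ≈ 1/0.2570 ≈ 3.8911.
Each bolus raises the concentration by D/Vd = 1713/122 ≈ 14.041 μg/mL.
Steady-state peak Cmax,ss = C₀·R ≈ 14.041 × 3.8911 ≈ 54.635 μg/mL.
Peak 54.6 μg/mL vs MTC 78 μg/mL: below toxic threshold.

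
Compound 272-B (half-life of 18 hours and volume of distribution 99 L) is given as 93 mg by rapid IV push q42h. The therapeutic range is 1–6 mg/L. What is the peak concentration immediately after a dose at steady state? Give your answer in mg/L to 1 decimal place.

1.2 mg/L

Over one 42-h interval, 42/18 ≈ 2.3333 half-lives elapse, leaving f ≈ 0.1984 of each dose.
Accumulation ratio R = 1/(1 − f) ≈ 1/0.8016 ≈ 1.2475.
Single-dose peak C₀ = D/Vd = 93/99 ≈ 0.939 mg/L.
Cmax,ss = C₀/(1 − f) ≈ 0.939/0.8016 ≈ 1.171 mg/L.
Peak 1.2 mg/L vs MTC 6 mg/L: below toxic threshold.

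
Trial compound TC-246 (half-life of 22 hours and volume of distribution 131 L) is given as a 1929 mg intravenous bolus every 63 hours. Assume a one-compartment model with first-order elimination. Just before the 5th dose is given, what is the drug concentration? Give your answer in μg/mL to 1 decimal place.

f = (1/2)^(τ/t½) = (1/2)^(63/22) ≈ 0.1374.
C₀ = D/Vd = 1929/131 ≈ 14.725 μg/mL.
Before the 5th dose, 4 doses have been given. Superposition: Cmin = C₀·(f + f² + … + f^4).
≈ 14.725 × (0.1374 + 0.0189 + 0.0026 + 0.0004) ≈ 14.725 × 0.1593 ≈ 2.346 μg/mL.

2.3 μg/mL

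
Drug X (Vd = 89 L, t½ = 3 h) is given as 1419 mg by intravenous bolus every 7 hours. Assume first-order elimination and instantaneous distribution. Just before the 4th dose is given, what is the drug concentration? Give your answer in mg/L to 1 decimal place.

f = (1/2)^(τ/t½) = (1/2)^(7/3) ≈ 0.1984.
C₀ = D/Vd = 1419/89 ≈ 15.944 mg/L.
Before the 4th dose, 3 doses have been given. Superposition: Cmin = C₀·(f + f² + … + f^3).
≈ 15.944 × (0.1984 + 0.0394 + 0.0078) ≈ 15.944 × 0.2456 ≈ 3.916 mg/L.

3.9 mg/L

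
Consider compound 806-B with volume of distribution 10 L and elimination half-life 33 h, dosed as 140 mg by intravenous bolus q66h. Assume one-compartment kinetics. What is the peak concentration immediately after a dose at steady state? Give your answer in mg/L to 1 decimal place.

18.7 mg/L

The dosing interval is 2 half-lives, so f = 2^(−2) = 0.25.
Accumulation ratio R = 1/(1 − f) = 1/0.75 = 4/3.
Single-dose peak C₀ = D/Vd = 140/10 = 14 mg/L.
Steady-state peak Cmax,ss = C₀·R = 14 × 4/3 ≈ 18.667 mg/L.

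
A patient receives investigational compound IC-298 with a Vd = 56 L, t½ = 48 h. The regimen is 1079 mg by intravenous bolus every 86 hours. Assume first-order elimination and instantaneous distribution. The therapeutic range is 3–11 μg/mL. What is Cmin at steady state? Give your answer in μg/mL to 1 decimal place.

7.8 μg/mL

Over one 86-h interval, 86/48 ≈ 1.7917 half-lives elapse, leaving f ≈ 0.2888 of each dose.
Accumulation ratio R = 1/(1 − f) ≈ 1/0.7112 ≈ 1.4061.
Single-dose peak C₀ = D/Vd = 1079/56 ≈ 19.268 μg/mL.
Steady-state peak Cmax,ss = C₀·R ≈ 19.268 × 1.4061 ≈ 27.093 μg/mL.
Steady-state trough Cmin,ss = Cmax,ss·f ≈ 27.093 × 0.2888 ≈ 7.824 μg/mL.
Trough 7.8 μg/mL vs MEC 3 μg/mL: adequate.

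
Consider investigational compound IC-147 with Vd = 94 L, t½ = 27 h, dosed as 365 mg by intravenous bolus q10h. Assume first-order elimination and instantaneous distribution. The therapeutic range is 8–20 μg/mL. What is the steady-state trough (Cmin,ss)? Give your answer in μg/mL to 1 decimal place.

k = ln2/t½ = ln2/27 ≈ 0.025672 h⁻¹; fraction remaining f = e^(−kτ) = e^(−0.025672×10) ≈ 0.7736.
Accumulation ratio R = 1/(1 − f) ≈ 1/0.2264 ≈ 4.4170.
Each bolus raises the concentration by D/Vd = 365/94 ≈ 3.883 μg/mL.
Cmax,ss = C₀/(1 − f) ≈ 3.883/0.2264 ≈ 17.151 μg/mL.
Steady-state trough Cmin,ss = Cmax,ss·f ≈ 17.151 × 0.7736 ≈ 13.268 μg/mL.
Trough 13.3 μg/mL vs MEC 8 μg/mL: adequate.

13.3 μg/mL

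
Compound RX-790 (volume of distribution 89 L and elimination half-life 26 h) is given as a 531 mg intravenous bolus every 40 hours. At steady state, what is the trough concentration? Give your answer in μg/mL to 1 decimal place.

τ/t½ = 40/26 ≈ 1.5385, so fraction remaining f = (1/2)^(40/26) ≈ 0.3443.
At steady state, accumulation factor R = 1/(1 − e^(−kτ)) ≈ 1.5251.
Single-dose peak C₀ = D/Vd = 531/89 ≈ 5.966 μg/mL.
Steady-state peak Cmax,ss = C₀·R ≈ 5.966 × 1.5251 ≈ 9.099 μg/mL.
One interval later, Cmin,ss = Cmax,ss·e^(−kτ) ≈ 9.099 × 0.3443 ≈ 3.133 μg/mL.

3.1 μg/mL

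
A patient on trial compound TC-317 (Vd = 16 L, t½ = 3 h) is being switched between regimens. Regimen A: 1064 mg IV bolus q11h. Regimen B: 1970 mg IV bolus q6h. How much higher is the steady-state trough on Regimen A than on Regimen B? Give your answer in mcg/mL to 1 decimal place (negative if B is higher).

Regimen A: f = (1/2)^(11/3) ≈ 0.0787; Cmin,ss = (1064/16)·f/(1−f) ≈ 5.681 mcg/mL.
Regimen B: f = (1/2)^(6/3) ≈ 0.2500; Cmin,ss = (1970/16)·f/(1−f) ≈ 41.042 mcg/mL.
Difference ≈ 5.681 − 41.042 ≈ -35.361 mcg/mL.

-35.4 mcg/mL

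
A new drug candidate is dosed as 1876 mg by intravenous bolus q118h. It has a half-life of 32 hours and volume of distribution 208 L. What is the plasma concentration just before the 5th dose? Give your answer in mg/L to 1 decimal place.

f = (1/2)^(τ/t½) = (1/2)^(118/32) ≈ 0.0776.
C₀ = D/Vd = 1876/208 ≈ 9.019 mg/L.
Before the 5th dose, 4 doses have been given. Superposition: Cmin = C₀·(f + f² + … + f^4).
≈ 9.019 × (0.0776 + 0.0060 + 0.0005 + 0.0000) ≈ 9.019 × 0.0841 ≈ 0.758 mg/L.

0.8 mg/L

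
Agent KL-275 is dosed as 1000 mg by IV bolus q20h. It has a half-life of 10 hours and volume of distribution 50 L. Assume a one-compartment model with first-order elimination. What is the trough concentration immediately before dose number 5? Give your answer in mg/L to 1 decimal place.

f = (1/2)^(τ/t½) = (1/2)^(20/10) ≈ 0.2500.
C₀ = D/Vd = 1000/50 ≈ 20.000 mg/L.
Before the 5th dose, 4 doses have been given. Superposition: Cmin = C₀·(f + f² + … + f^4).
≈ 20.000 × (0.2500 + 0.0625 + 0.0156 + 0.0039) ≈ 20.000 × 0.3320 ≈ 6.640 mg/L.

6.6 mg/L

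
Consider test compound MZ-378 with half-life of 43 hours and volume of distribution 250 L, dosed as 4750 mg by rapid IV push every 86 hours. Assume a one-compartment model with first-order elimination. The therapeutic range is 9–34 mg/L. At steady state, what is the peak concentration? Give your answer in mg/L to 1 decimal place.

25.3 mg/L

The dosing interval is 2 half-lives, so f = 2^(−2) = 0.25.
At steady state, R = 1/(1 − 0.25) = 4/3.
Single-dose peak C₀ = D/Vd = 4750/250 = 19 mg/L.
Steady-state peak Cmax,ss = C₀·R = 19 × 4/3 ≈ 25.333 mg/L.
Peak 25.3 mg/L vs MTC 34 mg/L: below toxic threshold.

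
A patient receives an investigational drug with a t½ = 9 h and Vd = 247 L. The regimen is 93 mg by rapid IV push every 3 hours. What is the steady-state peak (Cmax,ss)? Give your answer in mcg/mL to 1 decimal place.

τ/t½ = 3/9 ≈ 0.33333, so fraction remaining f = (1/2)^(3/9) ≈ 0.7937.
At steady state, accumulation factor R = 1/(1 − e^(−kτ)) ≈ 4.8473.
Each bolus raises the concentration by D/Vd = 93/247 ≈ 0.377 mcg/mL.
Steady-state peak Cmax,ss = C₀·R ≈ 0.377 × 4.8473 ≈ 1.827 mcg/mL.

1.8 mcg/mL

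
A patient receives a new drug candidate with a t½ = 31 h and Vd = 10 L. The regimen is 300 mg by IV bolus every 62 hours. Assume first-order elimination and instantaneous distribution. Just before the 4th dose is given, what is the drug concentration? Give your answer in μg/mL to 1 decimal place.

f = (1/2)^(τ/t½) = (1/2)^(62/31) ≈ 0.2500.
C₀ = D/Vd = 300/10 ≈ 30.000 μg/mL.
Before the 4th dose, 3 doses have been given. Superposition: Cmin = C₀·(f + f² + … + f^3).
≈ 30.000 × (0.2500 + 0.0625 + 0.0156) ≈ 30.000 × 0.3281 ≈ 9.843 μg/mL.

9.8 μg/mL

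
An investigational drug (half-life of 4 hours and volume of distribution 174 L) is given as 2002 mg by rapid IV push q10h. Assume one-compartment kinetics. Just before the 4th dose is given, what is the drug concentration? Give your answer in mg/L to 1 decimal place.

f = (1/2)^(τ/t½) = (1/2)^(10/4) ≈ 0.1768.
C₀ = D/Vd = 2002/174 ≈ 11.506 mg/L.
Before the 4th dose, 3 doses have been given. Superposition: Cmin = C₀·(f + f² + … + f^3).
≈ 11.506 × (0.1768 + 0.0313 + 0.0055) ≈ 11.506 × 0.2136 ≈ 2.458 mg/L.

2.5 mg/L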